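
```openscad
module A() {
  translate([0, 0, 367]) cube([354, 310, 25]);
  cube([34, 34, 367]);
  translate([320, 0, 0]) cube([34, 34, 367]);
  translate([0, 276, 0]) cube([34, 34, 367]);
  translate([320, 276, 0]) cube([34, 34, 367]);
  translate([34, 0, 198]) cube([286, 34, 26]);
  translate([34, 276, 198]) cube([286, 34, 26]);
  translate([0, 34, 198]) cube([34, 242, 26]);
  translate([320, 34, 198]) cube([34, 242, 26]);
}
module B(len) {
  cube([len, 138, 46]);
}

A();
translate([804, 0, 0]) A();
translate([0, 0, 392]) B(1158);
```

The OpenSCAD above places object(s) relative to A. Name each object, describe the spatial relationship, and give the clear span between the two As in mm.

A is a stool. B is a beam. A beam spans the tops of two stools. The clear span between the two stools is 450 mm.

Second stool starts at x = 804; first ends at x = 354; clear span = 804 − 354 = 450 mm.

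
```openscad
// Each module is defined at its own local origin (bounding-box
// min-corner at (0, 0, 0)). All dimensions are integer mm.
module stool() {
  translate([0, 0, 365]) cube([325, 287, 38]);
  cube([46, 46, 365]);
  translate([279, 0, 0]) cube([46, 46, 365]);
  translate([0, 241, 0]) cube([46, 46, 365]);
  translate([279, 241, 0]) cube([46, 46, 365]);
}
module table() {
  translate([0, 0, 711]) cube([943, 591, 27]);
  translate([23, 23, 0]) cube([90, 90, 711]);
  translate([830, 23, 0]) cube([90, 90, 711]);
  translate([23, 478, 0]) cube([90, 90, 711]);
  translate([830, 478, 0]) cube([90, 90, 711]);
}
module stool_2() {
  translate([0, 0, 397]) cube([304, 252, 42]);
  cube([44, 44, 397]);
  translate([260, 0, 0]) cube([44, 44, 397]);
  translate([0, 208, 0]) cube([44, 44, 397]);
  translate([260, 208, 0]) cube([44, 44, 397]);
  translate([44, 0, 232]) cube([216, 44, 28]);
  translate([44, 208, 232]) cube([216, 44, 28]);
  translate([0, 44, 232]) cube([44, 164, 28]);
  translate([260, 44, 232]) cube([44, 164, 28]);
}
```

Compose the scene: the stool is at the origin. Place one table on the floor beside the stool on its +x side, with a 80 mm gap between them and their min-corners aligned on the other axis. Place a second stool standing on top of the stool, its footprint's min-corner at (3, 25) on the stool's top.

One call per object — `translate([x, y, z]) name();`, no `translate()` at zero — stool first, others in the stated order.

stool();
translate([405, 0, 0]) table();
translate([3, 25, 403]) stool_2();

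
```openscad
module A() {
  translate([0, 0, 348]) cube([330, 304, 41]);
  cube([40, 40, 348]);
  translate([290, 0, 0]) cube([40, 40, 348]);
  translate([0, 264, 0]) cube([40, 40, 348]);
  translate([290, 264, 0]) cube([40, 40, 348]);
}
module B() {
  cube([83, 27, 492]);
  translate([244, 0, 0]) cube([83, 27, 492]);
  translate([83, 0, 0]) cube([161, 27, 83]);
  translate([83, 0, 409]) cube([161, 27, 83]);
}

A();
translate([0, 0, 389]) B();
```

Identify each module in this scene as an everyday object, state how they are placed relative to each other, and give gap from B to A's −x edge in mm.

The picture frame's min-x is at 0; the stool's min-x is 0; gap = 0 mm.

A is a stool. B is a picture frame. The picture frame is on top of the stool. The gap from the picture frame to the stool's −x edge is 0 mm.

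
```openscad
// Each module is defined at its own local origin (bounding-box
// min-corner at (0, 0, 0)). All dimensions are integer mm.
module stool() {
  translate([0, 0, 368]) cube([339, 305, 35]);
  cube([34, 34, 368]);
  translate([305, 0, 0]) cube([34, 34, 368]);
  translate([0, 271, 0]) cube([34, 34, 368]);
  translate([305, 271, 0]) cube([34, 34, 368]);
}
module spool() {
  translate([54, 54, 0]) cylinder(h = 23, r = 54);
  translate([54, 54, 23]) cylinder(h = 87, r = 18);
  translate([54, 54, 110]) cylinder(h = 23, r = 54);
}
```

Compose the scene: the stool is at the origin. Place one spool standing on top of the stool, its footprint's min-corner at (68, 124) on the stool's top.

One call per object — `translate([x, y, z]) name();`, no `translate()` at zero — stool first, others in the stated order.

stool();
translate([68, 124, 403]) spool();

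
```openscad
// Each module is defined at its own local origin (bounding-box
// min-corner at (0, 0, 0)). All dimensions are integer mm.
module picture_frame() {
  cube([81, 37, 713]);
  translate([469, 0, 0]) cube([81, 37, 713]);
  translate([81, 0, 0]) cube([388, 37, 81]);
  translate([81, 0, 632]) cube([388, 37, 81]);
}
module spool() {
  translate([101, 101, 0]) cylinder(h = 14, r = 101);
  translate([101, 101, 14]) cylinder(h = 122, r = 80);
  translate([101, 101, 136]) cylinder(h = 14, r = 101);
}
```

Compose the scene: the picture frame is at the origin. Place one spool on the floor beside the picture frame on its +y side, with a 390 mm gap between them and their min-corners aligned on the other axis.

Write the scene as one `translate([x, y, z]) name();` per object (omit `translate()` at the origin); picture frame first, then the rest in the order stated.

picture_frame();
translate([0, 427, 0]) spool();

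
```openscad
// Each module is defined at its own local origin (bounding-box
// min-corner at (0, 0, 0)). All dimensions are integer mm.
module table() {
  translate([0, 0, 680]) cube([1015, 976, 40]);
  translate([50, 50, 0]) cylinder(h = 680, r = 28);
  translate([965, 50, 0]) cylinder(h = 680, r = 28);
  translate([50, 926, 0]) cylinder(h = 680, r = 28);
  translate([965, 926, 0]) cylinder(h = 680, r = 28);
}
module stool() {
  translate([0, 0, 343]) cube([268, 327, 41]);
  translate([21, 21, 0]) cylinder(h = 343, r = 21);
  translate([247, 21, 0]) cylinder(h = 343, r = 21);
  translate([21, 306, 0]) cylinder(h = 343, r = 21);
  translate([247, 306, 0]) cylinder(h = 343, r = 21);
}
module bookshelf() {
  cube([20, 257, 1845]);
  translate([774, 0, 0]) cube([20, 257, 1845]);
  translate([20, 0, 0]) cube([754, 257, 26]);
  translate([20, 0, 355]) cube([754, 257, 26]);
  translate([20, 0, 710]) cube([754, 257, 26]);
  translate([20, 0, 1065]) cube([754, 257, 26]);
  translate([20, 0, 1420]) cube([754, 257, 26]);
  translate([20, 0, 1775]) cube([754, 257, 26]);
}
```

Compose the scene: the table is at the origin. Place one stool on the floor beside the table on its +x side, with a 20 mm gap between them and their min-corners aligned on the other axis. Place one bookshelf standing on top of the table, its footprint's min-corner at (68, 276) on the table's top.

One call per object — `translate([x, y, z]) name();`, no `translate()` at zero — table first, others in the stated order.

table();
translate([1035, 0, 0]) stool();
translate([68, 276, 720]) bookshelf();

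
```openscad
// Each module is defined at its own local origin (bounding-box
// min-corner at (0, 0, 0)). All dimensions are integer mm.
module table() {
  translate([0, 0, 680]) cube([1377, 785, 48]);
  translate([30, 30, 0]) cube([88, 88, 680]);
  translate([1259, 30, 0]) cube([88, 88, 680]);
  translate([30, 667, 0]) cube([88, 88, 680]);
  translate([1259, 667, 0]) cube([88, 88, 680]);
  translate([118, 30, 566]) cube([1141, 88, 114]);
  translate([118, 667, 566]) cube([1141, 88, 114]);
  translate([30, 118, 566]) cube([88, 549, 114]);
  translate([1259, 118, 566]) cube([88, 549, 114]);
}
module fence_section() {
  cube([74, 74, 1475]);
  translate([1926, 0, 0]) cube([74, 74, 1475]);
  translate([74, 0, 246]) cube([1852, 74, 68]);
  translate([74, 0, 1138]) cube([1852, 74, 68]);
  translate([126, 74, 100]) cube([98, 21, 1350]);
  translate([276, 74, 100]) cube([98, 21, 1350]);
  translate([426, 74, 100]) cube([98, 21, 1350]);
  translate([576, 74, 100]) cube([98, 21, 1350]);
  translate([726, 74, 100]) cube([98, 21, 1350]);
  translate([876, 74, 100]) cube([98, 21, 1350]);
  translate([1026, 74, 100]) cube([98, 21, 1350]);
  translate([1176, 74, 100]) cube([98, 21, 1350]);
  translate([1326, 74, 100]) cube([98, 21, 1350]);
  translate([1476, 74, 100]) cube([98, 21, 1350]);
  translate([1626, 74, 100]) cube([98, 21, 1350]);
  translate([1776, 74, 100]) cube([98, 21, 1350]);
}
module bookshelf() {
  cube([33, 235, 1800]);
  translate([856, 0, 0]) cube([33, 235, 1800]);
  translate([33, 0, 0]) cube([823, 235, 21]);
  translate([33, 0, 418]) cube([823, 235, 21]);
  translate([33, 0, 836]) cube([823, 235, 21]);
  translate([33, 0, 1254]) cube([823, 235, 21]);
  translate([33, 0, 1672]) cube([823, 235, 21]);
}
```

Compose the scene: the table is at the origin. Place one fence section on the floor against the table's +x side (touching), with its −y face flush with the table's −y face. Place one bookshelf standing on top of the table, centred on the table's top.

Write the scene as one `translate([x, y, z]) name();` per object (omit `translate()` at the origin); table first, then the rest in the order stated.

table();
translate([1377, 0, 0]) fence_section();
translate([244, 275, 728]) bookshelf();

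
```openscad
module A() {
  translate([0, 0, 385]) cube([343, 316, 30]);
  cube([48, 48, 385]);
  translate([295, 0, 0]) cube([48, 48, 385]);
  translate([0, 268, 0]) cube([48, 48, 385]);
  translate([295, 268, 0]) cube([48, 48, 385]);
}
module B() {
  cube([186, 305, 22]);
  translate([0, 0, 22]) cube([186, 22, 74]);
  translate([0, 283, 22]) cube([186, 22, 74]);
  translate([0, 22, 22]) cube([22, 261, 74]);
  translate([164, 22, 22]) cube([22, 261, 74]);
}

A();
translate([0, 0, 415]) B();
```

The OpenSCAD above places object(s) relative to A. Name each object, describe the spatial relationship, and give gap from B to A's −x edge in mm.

The open box's min-x is at 0; the stool's min-x is 0; gap = 0 mm.

A is a stool. B is an open box. The open box is on top of the stool. The gap from the open box to the stool's −x edge is 0 mm.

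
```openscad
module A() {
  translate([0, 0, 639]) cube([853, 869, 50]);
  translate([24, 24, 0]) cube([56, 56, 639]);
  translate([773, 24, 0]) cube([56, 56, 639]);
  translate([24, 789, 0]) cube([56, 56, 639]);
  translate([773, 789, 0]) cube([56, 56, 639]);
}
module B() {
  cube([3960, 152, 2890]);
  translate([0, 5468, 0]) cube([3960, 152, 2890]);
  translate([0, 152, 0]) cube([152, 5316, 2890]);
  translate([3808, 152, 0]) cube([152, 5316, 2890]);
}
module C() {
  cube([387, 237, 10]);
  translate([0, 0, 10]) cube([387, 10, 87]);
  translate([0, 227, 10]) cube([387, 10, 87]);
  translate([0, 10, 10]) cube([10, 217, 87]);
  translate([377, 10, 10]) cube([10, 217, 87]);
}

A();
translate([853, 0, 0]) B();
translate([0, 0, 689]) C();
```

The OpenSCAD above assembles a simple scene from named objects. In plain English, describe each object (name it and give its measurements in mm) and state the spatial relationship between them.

A is a table with a 853×869 mm rectangular top, 50 mm thick, top surface at z = 689 mm, supported by four 56×56 mm square legs, each inset 24 mm from the nearest pair of top edges, running from the floor.

B is the wall frame of a small rectangular building: four walls, each 2890 mm tall and 152 mm thick, enclosing a footprint 3960 mm (x) by 5620 mm (y) outside-to-outside, with no floor or roof. The front and back walls (the −y and +y sides) span the full width; the two side walls fit between them.

C is an open-topped rectangular box: outside dimensions 387×237×97 mm, with a uniform wall and base thickness of 10 mm. The base is a full 387×237 slab on the floor; four walls sit on top of the base. The front and back walls (the −y and +y sides) span the full width; the two side walls fit between them.

The house frame is against the table's +x side, with their −y faces flush. The open box is on top of the table.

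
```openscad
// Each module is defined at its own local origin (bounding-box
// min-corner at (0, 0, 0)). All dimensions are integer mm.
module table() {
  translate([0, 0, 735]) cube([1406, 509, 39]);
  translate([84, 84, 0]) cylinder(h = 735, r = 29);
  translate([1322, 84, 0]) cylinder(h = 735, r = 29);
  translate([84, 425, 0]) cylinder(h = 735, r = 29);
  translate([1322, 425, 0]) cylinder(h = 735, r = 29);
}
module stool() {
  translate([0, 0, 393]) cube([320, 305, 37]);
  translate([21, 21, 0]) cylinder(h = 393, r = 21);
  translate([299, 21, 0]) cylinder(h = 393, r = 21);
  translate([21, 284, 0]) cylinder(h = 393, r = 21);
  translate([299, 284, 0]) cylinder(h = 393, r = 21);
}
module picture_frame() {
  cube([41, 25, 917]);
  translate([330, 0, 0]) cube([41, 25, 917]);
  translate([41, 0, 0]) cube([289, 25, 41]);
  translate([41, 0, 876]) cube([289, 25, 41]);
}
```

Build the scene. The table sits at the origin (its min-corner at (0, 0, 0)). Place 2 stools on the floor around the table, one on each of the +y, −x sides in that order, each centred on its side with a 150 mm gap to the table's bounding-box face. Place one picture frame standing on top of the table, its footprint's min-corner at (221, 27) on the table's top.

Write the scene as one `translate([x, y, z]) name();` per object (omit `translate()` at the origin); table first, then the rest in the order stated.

table();
translate([543, 659, 0]) stool();
translate([-470, 102, 0]) stool();
translate([221, 27, 774]) picture_frame();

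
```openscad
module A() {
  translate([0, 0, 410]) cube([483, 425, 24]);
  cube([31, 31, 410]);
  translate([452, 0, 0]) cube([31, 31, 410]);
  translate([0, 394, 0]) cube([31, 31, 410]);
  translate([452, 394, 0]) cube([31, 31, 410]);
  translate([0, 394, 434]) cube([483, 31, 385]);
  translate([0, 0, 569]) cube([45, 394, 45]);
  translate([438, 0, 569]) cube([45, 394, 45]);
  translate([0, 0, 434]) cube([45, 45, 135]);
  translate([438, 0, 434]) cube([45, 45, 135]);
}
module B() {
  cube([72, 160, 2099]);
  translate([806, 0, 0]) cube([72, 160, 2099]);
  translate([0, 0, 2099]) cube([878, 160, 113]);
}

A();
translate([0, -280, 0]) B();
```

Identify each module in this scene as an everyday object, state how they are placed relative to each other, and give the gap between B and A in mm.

A is a chair. B is a door frame. The door frame is on the floor beside the chair on its −y side. The gap between the door frame and the chair is 120 mm.

The door frame's nearest face is 120 mm from the chair's −y face.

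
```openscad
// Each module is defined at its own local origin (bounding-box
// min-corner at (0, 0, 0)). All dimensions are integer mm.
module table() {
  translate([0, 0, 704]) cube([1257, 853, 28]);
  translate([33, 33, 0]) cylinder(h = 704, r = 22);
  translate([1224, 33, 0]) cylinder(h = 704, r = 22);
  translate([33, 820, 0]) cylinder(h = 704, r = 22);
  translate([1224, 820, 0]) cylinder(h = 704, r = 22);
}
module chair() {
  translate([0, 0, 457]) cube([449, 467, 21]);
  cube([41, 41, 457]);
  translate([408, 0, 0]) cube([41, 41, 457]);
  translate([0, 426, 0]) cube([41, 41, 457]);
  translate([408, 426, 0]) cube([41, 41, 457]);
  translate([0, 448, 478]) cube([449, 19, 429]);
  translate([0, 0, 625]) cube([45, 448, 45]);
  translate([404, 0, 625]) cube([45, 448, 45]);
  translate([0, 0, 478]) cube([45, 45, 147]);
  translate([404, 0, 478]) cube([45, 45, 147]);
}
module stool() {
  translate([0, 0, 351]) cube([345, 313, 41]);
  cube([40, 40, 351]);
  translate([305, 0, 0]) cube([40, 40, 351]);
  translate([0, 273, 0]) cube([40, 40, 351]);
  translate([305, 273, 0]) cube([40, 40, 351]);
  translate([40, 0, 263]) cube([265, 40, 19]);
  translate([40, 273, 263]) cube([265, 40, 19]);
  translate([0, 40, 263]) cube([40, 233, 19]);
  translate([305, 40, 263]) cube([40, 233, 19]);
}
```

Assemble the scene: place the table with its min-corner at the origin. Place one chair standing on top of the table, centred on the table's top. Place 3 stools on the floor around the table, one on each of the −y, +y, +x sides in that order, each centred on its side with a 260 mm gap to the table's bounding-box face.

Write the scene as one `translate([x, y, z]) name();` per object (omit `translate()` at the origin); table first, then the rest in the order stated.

table();
translate([404, 193, 732]) chair();
translate([456, -573, 0]) stool();
translate([456, 1113, 0]) stool();
translate([1517, 270, 0]) stool();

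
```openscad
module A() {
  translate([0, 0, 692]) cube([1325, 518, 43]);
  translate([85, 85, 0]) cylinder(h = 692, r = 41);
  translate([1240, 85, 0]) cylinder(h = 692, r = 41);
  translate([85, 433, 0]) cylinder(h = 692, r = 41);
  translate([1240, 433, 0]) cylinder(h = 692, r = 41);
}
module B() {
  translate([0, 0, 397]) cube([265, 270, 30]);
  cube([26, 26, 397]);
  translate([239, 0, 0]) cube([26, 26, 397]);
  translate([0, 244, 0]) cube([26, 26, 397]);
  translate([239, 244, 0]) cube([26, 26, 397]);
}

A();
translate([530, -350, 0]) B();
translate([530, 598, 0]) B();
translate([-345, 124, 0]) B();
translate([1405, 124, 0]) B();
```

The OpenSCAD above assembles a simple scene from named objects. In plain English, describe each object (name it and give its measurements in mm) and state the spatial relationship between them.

A is a table with a 1325×518 mm rectangular top, 43 mm thick, top surface at z = 735 mm, supported by four round legs of 82 mm diameter, each leg's bounding box inset 44 mm from the nearest pair of top edges, running from the floor.

B is a four-legged stool. The seat is 265×270 mm, 30 mm thick, top at z = 427 mm. It stands on four square legs, each 26×26 mm in cross-section, from z = 0 to the seat underside, each flush with a corner of the seat.

Four stools sit around the table at the −y, +y, −x, +x sides.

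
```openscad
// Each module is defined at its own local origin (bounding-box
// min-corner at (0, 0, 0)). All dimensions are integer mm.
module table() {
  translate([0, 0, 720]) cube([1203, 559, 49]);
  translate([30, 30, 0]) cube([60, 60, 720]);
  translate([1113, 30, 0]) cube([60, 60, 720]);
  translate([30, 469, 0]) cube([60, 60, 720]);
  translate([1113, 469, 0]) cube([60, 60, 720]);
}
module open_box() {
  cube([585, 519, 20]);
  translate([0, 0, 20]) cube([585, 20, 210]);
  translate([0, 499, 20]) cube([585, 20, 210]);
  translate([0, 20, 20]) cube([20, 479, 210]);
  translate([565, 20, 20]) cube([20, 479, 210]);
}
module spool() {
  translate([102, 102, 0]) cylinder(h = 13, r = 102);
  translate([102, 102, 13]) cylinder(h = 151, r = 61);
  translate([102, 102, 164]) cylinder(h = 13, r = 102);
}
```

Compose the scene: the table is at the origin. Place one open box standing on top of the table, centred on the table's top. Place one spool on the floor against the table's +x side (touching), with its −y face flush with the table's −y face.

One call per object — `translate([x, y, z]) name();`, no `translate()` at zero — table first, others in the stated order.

table();
translate([309, 20, 769]) open_box();
translate([1203, 0, 0]) spool();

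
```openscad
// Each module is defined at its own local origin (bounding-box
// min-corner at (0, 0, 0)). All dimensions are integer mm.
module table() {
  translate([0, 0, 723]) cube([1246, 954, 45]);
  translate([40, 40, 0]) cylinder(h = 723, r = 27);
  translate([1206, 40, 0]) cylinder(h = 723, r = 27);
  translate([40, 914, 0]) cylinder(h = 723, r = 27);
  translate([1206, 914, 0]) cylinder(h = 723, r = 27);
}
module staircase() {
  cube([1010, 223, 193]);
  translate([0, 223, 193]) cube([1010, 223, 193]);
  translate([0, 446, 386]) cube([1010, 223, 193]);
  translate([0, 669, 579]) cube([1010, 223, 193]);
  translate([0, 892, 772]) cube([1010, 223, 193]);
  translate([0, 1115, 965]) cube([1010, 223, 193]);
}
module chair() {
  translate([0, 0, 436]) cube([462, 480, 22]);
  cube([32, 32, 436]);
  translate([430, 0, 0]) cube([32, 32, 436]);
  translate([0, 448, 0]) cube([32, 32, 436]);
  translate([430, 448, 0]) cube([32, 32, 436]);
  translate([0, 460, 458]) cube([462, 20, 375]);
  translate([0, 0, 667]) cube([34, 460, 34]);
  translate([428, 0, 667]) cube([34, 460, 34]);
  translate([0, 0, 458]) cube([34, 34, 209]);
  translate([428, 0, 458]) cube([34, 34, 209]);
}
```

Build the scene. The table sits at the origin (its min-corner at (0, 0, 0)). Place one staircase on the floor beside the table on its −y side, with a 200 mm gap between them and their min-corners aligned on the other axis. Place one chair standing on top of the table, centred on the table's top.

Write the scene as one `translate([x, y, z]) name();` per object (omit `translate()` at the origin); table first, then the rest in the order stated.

table();
translate([0, -1538, 0]) staircase();
translate([392, 237, 768]) chair();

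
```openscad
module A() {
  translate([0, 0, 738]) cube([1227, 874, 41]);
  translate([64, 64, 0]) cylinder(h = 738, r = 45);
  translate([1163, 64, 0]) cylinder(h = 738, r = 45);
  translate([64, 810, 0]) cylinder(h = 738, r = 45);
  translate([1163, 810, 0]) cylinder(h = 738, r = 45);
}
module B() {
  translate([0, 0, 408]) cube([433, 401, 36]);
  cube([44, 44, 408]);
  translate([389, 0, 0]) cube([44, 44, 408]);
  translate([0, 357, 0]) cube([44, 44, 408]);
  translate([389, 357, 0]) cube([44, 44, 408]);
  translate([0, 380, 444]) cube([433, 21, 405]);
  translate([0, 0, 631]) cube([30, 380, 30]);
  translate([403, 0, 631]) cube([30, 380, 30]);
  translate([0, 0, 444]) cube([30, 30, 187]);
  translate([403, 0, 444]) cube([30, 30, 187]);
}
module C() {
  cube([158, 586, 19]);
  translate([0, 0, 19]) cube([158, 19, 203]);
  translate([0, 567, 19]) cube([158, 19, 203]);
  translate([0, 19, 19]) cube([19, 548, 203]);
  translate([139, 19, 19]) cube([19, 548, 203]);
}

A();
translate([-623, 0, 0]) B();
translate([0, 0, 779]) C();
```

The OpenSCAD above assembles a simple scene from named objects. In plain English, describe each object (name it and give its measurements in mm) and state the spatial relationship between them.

A is a table: top 1227 mm (x) × 874 mm (y), 41 mm thick, upper face at z = 779 mm, on four round legs of 90 mm diameter, each leg's bounding box inset 19 mm from the nearest pair of top edges, running from z = 0 to the bottom of the top.

B is a chair: 433×401 mm seat, 36 mm thick, top at z = 444 mm, on four 44 mm square corner legs flush with the seat edges. A 21 mm thick backrest slab spans the full seat width, extending 405 mm above the seat top, its back face flush with the seat's +y edge. Two armrests of 30×30 mm section run along each side from the seat's front edge to the front of the backrest, top faces 217 mm above the seat top and outer faces flush with the seat's x-edges; a 30×30 mm post under the front of each armrest stands on the seat at the front corner.

C is an open storage box with external size 158×586×222 mm and wall thickness 19 mm (the base is also 19 mm thick). The base covers the whole footprint; the four walls stand on the base, with the y-facing walls full-width and the x-facing walls fitting between their inner faces.

The chair is on the floor beside the table on its −x side. The open box is on top of the table.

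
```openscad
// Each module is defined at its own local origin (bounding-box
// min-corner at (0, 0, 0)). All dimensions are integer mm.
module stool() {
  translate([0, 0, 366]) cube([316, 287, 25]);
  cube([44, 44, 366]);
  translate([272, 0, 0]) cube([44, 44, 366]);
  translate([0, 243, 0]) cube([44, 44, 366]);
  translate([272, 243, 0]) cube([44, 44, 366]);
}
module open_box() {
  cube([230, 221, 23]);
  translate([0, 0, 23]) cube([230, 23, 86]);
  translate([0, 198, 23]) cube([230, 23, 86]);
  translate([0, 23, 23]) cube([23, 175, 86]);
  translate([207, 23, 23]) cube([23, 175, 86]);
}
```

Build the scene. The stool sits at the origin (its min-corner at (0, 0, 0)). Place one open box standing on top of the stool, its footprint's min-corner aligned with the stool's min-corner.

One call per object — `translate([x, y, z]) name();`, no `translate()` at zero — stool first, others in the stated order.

stool();
translate([0, 0, 391]) open_box();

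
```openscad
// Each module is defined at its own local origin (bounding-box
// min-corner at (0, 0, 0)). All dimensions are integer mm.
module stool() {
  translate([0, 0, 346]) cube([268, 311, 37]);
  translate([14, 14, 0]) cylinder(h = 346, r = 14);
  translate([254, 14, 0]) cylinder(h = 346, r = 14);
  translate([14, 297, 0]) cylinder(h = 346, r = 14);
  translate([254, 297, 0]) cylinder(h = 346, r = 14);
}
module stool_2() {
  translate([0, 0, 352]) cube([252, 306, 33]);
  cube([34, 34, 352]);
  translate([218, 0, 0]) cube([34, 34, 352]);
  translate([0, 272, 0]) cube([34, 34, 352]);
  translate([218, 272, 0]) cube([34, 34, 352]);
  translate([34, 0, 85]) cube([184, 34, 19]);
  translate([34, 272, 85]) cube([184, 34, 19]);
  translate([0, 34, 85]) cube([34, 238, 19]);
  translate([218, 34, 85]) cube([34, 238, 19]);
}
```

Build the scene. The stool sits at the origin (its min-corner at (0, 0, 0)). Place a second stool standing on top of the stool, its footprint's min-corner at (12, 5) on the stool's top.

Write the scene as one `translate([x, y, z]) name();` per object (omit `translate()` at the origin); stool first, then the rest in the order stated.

stool();
translate([12, 5, 383]) stool_2();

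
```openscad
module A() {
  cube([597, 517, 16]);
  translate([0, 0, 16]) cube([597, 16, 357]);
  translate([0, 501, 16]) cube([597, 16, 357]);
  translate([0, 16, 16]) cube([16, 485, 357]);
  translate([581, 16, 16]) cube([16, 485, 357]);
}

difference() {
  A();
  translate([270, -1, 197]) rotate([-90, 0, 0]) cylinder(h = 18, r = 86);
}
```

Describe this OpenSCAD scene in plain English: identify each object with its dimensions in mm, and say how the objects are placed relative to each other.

A is an open storage box with external size 597×517×373 mm and wall thickness 16 mm (the base is also 16 mm thick). The base covers the whole footprint; the four walls stand on the base, with the y-facing walls full-width and the x-facing walls fitting between their inner faces.

The open box has a circular hole of radius 86 mm through its front wall, centred at (x = 270, z = 197).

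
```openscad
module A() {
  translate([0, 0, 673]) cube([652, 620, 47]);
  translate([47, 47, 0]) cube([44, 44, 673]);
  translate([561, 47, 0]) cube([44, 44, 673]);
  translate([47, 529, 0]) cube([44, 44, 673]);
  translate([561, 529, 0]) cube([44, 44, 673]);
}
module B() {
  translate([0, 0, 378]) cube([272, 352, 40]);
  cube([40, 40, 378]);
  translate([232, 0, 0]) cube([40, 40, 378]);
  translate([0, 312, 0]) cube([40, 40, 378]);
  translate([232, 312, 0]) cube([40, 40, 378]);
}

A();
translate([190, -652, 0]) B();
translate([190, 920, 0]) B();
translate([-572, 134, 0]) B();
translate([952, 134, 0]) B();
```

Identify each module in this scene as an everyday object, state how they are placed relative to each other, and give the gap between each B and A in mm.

A is a table. B is a stool. Four stools sit around the table at the −y, +y, −x, +x sides. The gap between each stool and the table is 300 mm.

Each stool's nearest face is 300 mm from the table's bounding box.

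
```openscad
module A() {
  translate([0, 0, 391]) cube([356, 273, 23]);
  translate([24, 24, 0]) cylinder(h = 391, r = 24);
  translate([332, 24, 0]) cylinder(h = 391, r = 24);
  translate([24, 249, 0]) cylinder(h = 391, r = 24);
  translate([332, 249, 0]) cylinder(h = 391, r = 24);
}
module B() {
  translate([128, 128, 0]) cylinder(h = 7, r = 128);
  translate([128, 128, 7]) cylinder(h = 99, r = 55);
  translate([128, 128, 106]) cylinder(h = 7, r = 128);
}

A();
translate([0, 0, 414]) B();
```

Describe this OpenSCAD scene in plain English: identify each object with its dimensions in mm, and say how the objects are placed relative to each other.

A is a simple wooden stool: a rectangular seat 356 mm (x) by 273 mm (y), 23 mm thick, top face at z = 414 mm, on four round legs, each 48 mm in diameter. The legs rest on z = 0, each leg's axis is inset half a diameter from the nearest pair of seat edges (so the leg's bounding box is flush with the corner).

B is a spool: two coaxial disc flanges of radius 128 mm and thickness 7 mm, joined by a core cylinder of radius 55 mm and height 99 mm. The lower flange rests on z = 0 and the three cylinders share a vertical axis.

The spool is on top of the stool.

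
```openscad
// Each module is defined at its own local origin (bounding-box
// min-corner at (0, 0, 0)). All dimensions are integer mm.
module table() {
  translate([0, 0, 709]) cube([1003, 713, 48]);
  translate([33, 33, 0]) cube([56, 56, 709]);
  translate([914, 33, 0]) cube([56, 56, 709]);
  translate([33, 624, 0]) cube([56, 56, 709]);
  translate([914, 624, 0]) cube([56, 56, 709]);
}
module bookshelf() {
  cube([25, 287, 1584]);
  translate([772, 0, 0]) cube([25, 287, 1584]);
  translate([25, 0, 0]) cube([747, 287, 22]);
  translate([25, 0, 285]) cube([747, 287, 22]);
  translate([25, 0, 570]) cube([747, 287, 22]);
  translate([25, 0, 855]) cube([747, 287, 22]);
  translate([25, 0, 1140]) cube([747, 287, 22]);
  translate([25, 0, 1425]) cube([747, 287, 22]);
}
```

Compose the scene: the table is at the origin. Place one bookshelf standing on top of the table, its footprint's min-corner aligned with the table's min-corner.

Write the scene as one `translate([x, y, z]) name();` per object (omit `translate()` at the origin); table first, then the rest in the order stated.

table();
translate([0, 0, 757]) bookshelf();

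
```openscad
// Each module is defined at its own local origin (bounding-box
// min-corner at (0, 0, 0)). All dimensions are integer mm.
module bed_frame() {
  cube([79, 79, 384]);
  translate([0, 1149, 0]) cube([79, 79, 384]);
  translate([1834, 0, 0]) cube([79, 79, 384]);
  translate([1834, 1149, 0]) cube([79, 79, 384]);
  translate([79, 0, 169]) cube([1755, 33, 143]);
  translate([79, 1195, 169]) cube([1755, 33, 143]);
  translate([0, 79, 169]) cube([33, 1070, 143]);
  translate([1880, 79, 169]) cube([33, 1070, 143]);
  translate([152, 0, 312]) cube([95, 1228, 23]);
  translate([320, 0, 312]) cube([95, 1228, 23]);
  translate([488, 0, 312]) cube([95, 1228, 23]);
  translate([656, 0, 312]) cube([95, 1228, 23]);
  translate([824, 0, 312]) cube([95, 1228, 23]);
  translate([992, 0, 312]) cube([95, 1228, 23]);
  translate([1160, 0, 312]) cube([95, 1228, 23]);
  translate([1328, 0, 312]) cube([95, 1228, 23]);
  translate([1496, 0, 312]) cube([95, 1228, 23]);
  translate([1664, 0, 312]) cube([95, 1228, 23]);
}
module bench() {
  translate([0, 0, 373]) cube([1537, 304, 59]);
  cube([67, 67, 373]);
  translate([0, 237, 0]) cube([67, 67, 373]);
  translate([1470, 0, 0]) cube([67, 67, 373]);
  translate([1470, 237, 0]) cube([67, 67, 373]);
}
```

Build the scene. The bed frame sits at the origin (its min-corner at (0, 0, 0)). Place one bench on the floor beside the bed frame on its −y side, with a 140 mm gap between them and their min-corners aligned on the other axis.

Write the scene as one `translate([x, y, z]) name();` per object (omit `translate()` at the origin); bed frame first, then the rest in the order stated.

bed_frame();
translate([0, -444, 0]) bench();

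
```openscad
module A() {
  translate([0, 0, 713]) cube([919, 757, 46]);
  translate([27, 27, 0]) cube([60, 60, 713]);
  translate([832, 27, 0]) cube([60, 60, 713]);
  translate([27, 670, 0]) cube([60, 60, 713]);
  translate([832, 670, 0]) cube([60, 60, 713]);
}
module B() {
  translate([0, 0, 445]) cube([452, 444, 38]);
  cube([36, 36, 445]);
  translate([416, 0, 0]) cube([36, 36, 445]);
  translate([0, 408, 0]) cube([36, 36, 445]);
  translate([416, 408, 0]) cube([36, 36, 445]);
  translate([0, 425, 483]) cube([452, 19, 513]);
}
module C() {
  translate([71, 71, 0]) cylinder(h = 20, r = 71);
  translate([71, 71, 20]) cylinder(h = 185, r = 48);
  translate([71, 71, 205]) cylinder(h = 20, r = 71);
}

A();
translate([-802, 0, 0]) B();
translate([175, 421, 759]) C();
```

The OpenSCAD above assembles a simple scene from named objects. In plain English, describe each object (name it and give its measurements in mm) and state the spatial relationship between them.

A is a table with a 919×757 mm rectangular top, 46 mm thick, top surface at z = 759 mm, supported by four 60×60 mm square legs, each inset 27 mm from the nearest pair of top edges, running from the floor.

B is a chair: 452×444 mm seat, 38 mm thick, top at z = 483 mm, on four 36 mm square corner legs flush with the seat edges. A 19 mm thick backrest slab spans the full seat width, extending 513 mm above the seat top, its back face flush with the seat's +y edge.

C is a spool: two coaxial disc flanges of radius 71 mm and thickness 20 mm, joined by a core cylinder of radius 48 mm and height 185 mm. The lower flange rests on z = 0 and the three cylinders share a vertical axis.

The chair is on the floor beside the table on its −x side. The spool is on top of the table.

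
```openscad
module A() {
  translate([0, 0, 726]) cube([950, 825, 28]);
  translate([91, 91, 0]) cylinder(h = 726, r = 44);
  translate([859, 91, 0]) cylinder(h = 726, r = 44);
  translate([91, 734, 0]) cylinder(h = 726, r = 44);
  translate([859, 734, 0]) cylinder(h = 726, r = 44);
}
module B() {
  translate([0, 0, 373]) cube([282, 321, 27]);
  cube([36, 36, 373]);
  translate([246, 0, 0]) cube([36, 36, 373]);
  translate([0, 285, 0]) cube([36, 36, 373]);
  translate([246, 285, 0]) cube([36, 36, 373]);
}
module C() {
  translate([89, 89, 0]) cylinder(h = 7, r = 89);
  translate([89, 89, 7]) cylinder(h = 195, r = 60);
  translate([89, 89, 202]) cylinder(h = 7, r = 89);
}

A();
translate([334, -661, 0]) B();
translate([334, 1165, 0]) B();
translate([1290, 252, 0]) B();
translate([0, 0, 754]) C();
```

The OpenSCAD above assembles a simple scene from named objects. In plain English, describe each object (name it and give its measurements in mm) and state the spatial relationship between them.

A is a rectangular dining table. The top is 950×825×28 mm with its upper surface at z = 754 mm. It stands on four round legs of 88 mm diameter, each leg's bounding box inset 47 mm from the nearest pair of top edges, running from the floor to the underside of the top.

B is a four-legged stool. The seat is a 282×321×27 mm slab whose top surface is at z = 400 mm; four square legs, each 36×36 mm in cross-section, run from the floor (z = 0) to the underside of the seat, each flush with a corner of the seat.

C is a spool: two coaxial disc flanges of radius 89 mm and thickness 7 mm, joined by a core cylinder of radius 60 mm and height 195 mm. The lower flange rests on z = 0 and the three cylinders share a vertical axis.

Three stools sit around the table at the −y, +y, +x sides. The spool is on top of the table.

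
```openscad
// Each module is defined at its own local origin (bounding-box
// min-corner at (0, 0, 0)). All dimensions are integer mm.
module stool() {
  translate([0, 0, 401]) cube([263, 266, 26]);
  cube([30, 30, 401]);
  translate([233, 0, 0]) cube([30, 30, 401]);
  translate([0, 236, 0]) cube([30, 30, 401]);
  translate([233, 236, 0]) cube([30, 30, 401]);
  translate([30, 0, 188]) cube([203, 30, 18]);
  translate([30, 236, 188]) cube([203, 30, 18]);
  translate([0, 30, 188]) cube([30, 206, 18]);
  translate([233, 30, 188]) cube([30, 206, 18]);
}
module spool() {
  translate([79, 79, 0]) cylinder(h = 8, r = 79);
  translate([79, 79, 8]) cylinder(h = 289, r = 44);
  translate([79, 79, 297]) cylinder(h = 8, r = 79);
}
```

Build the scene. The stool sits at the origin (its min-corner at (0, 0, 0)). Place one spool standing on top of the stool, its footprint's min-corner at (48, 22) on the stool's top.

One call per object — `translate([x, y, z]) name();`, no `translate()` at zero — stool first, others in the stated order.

stool();
translate([48, 22, 427]) spool();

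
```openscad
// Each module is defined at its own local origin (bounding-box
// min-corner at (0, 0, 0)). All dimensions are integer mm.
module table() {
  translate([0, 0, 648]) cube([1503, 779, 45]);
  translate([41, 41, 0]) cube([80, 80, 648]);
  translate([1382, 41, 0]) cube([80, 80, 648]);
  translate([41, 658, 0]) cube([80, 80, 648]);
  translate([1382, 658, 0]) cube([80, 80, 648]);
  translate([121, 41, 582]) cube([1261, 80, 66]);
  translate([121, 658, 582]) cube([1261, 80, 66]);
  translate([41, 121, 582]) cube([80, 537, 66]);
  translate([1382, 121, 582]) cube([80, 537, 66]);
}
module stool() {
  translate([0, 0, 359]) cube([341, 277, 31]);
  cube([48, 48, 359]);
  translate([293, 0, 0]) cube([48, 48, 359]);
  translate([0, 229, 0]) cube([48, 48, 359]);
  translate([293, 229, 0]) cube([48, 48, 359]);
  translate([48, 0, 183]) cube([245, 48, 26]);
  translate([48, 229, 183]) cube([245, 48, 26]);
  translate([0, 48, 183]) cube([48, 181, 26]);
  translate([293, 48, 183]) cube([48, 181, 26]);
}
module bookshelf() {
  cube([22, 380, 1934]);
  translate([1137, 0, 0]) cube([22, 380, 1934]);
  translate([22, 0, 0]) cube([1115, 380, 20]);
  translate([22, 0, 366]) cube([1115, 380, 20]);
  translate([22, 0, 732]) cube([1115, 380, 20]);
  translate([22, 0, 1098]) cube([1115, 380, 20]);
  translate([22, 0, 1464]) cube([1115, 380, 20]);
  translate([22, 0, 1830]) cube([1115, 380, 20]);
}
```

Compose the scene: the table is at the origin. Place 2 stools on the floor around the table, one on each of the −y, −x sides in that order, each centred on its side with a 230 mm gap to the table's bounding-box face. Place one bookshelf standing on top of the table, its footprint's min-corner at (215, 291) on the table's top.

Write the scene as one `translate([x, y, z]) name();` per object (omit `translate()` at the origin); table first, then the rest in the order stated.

table();
translate([581, -507, 0]) stool();
translate([-571, 251, 0]) stool();
translate([215, 291, 693]) bookshelf();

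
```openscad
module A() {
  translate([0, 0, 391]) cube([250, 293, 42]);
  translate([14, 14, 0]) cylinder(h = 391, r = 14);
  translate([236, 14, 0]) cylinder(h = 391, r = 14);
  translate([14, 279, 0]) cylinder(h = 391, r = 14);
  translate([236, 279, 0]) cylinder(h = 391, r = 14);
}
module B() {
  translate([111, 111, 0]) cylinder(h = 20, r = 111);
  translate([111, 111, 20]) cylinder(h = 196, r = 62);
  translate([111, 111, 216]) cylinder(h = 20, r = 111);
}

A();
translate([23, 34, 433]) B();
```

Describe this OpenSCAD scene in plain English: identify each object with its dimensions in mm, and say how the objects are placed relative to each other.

A is a four-legged stool. The seat is 250×293 mm, 42 mm thick, top at z = 433 mm. It stands on four round legs, each 28 mm in diameter, from z = 0 to the seat underside, each leg's axis is inset half a diameter from the nearest pair of seat edges (so the leg's bounding box is flush with the corner).

B is a spool: two coaxial disc flanges of radius 111 mm and thickness 20 mm, joined by a core cylinder of radius 62 mm and height 196 mm. The lower flange rests on z = 0 and the three cylinders share a vertical axis.

The spool is on top of the stool.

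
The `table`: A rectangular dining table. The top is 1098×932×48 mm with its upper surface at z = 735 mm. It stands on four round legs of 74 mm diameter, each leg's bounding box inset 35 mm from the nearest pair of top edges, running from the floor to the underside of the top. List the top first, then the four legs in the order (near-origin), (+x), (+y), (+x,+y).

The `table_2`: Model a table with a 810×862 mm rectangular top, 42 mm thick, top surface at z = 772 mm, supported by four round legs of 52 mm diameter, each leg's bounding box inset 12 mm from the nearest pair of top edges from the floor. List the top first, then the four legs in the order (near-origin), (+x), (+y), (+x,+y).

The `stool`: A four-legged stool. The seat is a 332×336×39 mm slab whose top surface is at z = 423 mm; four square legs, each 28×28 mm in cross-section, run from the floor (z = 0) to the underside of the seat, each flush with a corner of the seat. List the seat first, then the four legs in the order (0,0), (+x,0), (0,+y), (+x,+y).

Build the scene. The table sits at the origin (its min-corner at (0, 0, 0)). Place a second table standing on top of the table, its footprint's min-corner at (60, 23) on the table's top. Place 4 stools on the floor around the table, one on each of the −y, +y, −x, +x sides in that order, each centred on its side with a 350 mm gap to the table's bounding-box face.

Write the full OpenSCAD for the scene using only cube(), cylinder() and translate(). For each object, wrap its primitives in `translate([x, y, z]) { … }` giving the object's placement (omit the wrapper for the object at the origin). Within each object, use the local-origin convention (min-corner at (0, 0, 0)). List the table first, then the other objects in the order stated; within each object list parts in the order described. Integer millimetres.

translate([0, 0, 687]) cube([1098, 932, 48]);
translate([72, 72, 0]) cylinder(h = 687, r = 37);
translate([1026, 72, 0]) cylinder(h = 687, r = 37);
translate([72, 860, 0]) cylinder(h = 687, r = 37);
translate([1026, 860, 0]) cylinder(h = 687, r = 37);
translate([60, 23, 735]) {
  translate([0, 0, 730]) cube([810, 862, 42]);
  translate([38, 38, 0]) cylinder(h = 730, r = 26);
  translate([772, 38, 0]) cylinder(h = 730, r = 26);
  translate([38, 824, 0]) cylinder(h = 730, r = 26);
  translate([772, 824, 0]) cylinder(h = 730, r = 26);
}
translate([383, -686, 0]) {
  translate([0, 0, 384]) cube([332, 336, 39]);
  cube([28, 28, 384]);
  translate([304, 0, 0]) cube([28, 28, 384]);
  translate([0, 308, 0]) cube([28, 28, 384]);
  translate([304, 308, 0]) cube([28, 28, 384]);
}
translate([383, 1282, 0]) {
  translate([0, 0, 384]) cube([332, 336, 39]);
  cube([28, 28, 384]);
  translate([304, 0, 0]) cube([28, 28, 384]);
  translate([0, 308, 0]) cube([28, 28, 384]);
  translate([304, 308, 0]) cube([28, 28, 384]);
}
translate([-682, 298, 0]) {
  translate([0, 0, 384]) cube([332, 336, 39]);
  cube([28, 28, 384]);
  translate([304, 0, 0]) cube([28, 28, 384]);
  translate([0, 308, 0]) cube([28, 28, 384]);
  translate([304, 308, 0]) cube([28, 28, 384]);
}
translate([1448, 298, 0]) {
  translate([0, 0, 384]) cube([332, 336, 39]);
  cube([28, 28, 384]);
  translate([304, 0, 0]) cube([28, 28, 384]);
  translate([0, 308, 0]) cube([28, 28, 384]);
  translate([304, 308, 0]) cube([28, 28, 384]);
}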